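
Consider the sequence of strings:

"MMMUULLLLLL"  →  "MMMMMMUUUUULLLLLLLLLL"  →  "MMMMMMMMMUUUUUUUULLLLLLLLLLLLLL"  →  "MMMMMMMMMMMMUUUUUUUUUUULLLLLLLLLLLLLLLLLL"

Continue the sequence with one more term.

MMMMMMMMMMMMMMMUUUUUUUUUUUUUULLLLLLLLLLLLLLLLLLLLLL

Each string has the form M^{3n} U^{3n-1} L^{4n+2} (n = 1, 2, …).
For the next term, n = 5, so the run lengths are 15, 14, 22.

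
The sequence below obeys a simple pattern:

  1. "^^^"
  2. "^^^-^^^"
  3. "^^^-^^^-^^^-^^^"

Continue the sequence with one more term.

Each string is two copies of the previous one joined by '-'.
So the next term is two copies of ^^^-^^^-^^^-^^^ with '-' between the halves.

^^^-^^^-^^^-^^^-^^^-^^^-^^^-^^^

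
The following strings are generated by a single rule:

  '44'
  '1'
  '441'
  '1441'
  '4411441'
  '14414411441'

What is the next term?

441144114414411441

This is a Fibonacci-style word recurrence s(k) = s(k−2)·s(k−1): e.g. 44·1 = 441.
So term 7 is 4411441·14414411441.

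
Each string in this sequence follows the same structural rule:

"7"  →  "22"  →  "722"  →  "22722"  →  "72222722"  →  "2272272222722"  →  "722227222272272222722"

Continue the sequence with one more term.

2272272222722722227222272272222722

From term 3 onward, concatenate the second-to-last term with the last: 7·22 = 722, 22·722 = 22722, …
So term 8 is 2272272222722·722227222272272222722.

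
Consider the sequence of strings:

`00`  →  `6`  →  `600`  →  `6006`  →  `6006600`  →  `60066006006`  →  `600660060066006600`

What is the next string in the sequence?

This is a Fibonacci-style word recurrence s(k) = s(k−1)·s(k−2): e.g. 6·00 = 600.
The next term joins 600660060066006600 and 60066006006.

60066006006600660060066006006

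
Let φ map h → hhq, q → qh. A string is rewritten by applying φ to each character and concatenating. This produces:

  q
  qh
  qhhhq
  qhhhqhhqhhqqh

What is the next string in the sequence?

Replace each of the 13 characters of qhhhqhhqhhqqh in place — qh hhq hhq hhq qh hhq hhq qh hhq hhq qh qh hhq — and concatenate.

qhhhqhhqhhqqhhhqhhqqhhhqhhqqhqhhhq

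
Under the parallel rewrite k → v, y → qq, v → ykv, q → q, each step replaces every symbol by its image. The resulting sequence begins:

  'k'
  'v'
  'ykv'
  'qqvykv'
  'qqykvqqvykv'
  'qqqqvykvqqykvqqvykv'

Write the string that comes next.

qqqqykvqqvykvqqqqvykvqqykvqqvykv

φ(qqqqvykvqqykvqqvykv) expands symbol-by-symbol to q q q q ykv qq v ykv q q qq v ykv q q ykv qq v ykv; joining the 19 pieces gives the next term.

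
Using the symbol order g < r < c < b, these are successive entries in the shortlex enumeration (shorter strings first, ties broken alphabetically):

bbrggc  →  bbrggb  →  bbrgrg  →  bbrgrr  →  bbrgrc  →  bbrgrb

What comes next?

The successor of bbrgrb increments the rightmost position that isn't already b and resets every position after it to g.

bbrgcg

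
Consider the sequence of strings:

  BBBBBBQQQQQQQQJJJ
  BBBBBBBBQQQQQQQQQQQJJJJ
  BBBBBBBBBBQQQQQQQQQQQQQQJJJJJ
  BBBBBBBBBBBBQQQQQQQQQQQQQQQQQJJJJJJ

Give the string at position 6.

Each string has the form B^{2n+2} Q^{3n+2} J^{n+1}, where the shown terms are n = 2, 3, 4, 5.
Setting n = 7 gives 16, 23, 8 characters in each block.

BBBBBBBBBBBBBBBBQQQQQQQQQQQQQQQQQQQQQQQJJJJJJJJ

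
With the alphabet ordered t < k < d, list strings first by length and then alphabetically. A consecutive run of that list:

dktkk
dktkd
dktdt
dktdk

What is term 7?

dkktk

Advancing 3 positions from dktdk through dktdk → dktdd → dkktt reaches term 7.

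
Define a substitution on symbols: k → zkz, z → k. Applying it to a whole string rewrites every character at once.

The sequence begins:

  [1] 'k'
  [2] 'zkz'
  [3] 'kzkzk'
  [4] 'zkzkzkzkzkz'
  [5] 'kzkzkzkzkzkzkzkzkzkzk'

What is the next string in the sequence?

Replace each of the 21 characters of kzkzkzkzkzkzkzkzkzkzk in place — zkz k zkz k zkz k zkz k zkz k zkz k zkz k zkz k zkz k zkz k zkz — and concatenate.

zkzkzkzkzkzkzkzkzkzkzkzkzkzkzkzkzkzkzkzkzkz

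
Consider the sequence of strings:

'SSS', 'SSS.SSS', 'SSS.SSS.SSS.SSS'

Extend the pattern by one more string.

s(k+1) = s(k)·.·s(k) — each term doubles the last with '.' between the halves.
Doubling SSS.SSS.SSS.SSS with '.' between the halves:

SSS.SSS.SSS.SSS.SSS.SSS.SSS.SSS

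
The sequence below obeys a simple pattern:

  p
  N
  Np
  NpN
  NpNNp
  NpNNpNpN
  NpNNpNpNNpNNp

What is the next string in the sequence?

Each term (from the third on) is the previous term followed by the one before it: term 3 = N·p = Np.
Continuing: NpNNpNpNNpNNp · NpNNpNpN gives term 8.

NpNNpNpNNpNNpNpNNpNpN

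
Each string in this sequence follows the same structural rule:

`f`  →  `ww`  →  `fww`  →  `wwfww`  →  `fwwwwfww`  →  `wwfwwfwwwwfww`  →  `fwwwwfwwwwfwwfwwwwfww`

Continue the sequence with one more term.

This is a Fibonacci-style word recurrence s(k) = s(k−2)·s(k−1): e.g. f·ww = fww.
So term 8 is wwfwwfwwwwfww·fwwwwfwwwwfwwfwwwwfww.

wwfwwfwwwwfwwfwwwwfwwwwfwwfwwwwfww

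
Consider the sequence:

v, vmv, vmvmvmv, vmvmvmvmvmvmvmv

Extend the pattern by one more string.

Each string is two copies of the previous one joined by 'm'.
Doubling vmvmvmvmvmvmvmv with 'm' between the halves:

vmvmvmvmvmvmvmvmvmvmvmvmvmvmvmv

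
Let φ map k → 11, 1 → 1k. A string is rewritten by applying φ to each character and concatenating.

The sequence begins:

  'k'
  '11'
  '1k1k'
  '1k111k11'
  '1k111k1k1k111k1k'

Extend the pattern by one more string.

1k111k1k1k111k111k111k1k1k111k11

Replace each of the 16 characters of 1k111k1k1k111k1k in place — 1k 11 1k 1k 1k 11 1k 11 1k 11 1k 1k 1k 11 1k 11 — and concatenate.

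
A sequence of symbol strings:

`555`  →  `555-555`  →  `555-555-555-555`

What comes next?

s(k+1) = s(k)·-·s(k) — each term doubles the last with '-' between the halves.
Doubling 555-555-555-555 with '-' between the halves:

555-555-555-555-555-555-555-555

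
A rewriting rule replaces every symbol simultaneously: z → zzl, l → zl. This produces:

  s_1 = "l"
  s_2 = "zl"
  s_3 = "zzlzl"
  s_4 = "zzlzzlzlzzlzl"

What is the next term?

Rewriting the 13 symbols of zzlzzlzlzzlzl one by one yields zzl zzl zl zzl zzl zl zzl zl zzl zzl zl zzl zl; concatenated:

zzlzzlzlzzlzzlzlzzlzlzzlzzlzlzzlzl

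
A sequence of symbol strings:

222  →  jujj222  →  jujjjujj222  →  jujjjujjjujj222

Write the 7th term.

jujjjujjjujjjujjjujjjujj222

The strings grow by a fixed prefix jujj each time.
From jujjjujjjujj222, 3 further steps: jujjjujjjujj222 → jujjjujjjujjjujj222 → jujjjujjjujjjujjjujj222 → (answer).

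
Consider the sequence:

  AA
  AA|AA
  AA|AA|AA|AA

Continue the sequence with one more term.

AA|AA|AA|AA|AA|AA|AA|AA

s(k+1) = s(k)·|·s(k) — each term doubles the last with '|' between the halves.
So the next term is two copies of AA|AA|AA|AA with '|' between the halves.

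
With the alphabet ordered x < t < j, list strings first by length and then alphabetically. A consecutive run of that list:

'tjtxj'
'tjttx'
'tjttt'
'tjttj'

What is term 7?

Stepping forward 3 times from tjttj: tjttj → tjtjx → tjtjt, then the target.

tjtjj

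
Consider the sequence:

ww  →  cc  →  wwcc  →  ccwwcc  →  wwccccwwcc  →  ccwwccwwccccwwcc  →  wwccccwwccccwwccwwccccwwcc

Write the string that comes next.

This is a Fibonacci-style word recurrence s(k) = s(k−2)·s(k−1): e.g. ww·cc = wwcc.
Continuing: ccwwccwwccccwwcc · wwccccwwccccwwccwwccccwwcc gives term 8.

ccwwccwwccccwwccwwccccwwccccwwccwwccccwwcc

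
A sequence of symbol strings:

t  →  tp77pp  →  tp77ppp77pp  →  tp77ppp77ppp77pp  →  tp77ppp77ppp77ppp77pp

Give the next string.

Each term is the previous one with p77pp appended.
Applying this once more to tp77ppp77ppp77ppp77pp:

tp77ppp77ppp77ppp77ppp77pp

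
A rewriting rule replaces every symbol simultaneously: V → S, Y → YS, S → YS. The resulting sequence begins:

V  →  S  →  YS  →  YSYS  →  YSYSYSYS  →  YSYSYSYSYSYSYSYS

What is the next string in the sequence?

Rewriting the 16 symbols of YSYSYSYSYSYSYSYS one by one yields YS YS YS YS YS YS YS YS YS YS YS YS YS YS YS YS; concatenated:

YSYSYSYSYSYSYSYSYSYSYSYSYSYSYSYS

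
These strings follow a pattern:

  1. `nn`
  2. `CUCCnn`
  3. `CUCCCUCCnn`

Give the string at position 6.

The strings grow by a fixed prefix CUCC each time.
From CUCCCUCCnn, 3 further steps: CUCCCUCCnn → CUCCCUCCCUCCnn → CUCCCUCCCUCCCUCCnn → (answer).

CUCCCUCCCUCCCUCCCUCCnn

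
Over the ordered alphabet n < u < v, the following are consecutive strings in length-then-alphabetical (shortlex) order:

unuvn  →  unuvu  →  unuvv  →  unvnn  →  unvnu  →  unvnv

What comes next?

Treat unvnv as a base-3 numeral over the given alphabet and add one, carrying through any trailing v's.

unvun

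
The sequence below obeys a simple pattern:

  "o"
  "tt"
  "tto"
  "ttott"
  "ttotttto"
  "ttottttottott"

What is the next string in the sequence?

Each term (from the third on) is the previous term followed by the one before it: term 3 = tt·o = tto.
The next term joins ttottttottott and ttotttto.

ttottttottottttotttto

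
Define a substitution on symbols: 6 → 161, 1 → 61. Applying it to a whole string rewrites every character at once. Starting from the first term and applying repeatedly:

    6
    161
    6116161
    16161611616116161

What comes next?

Applying the rule to each of the 17 symbols of 16161611616116161 gives the pieces 61 161 61 161 61 161 61 61 161 61 161 61 61 161 61 161 61, which concatenate to the answer.

61161611616116161611616116161611616116161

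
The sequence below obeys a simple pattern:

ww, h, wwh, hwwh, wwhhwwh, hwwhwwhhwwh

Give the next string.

wwhhwwhhwwhwwhhwwh

This is a Fibonacci-style word recurrence s(k) = s(k−2)·s(k−1): e.g. ww·h = wwh.
So term 7 is wwhhwwh·hwwhwwhhwwh.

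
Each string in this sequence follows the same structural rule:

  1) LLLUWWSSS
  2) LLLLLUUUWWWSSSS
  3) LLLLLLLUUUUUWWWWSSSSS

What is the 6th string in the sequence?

LLLLLLLLLLLLLUUUUUUUUUUUWWWWWWWSSSSSSSS

Reading off run lengths: L runs 3, 5, 7; U runs 1, 3, 5; W runs 2, 3, 4; S runs 3, 4, 5 — each is linear in n (n = 1, 2, …).
For term 6, n = 6, so the run lengths are 13, 11, 7, 8.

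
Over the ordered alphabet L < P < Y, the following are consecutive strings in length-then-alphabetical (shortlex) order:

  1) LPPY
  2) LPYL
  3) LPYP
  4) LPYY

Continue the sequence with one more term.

Find the rightmost character of LPYY below Y, bump it to the next letter, and reset everything to its right to L.

LYLL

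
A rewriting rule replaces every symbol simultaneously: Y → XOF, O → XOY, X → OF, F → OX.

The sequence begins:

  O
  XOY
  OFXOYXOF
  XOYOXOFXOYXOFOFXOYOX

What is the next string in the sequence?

Rewriting the 20 symbols of XOYOXOFXOYXOFOFXOYOX one by one yields OF XOY XOF XOY OF XOY OX OF XOY XOF OF XOY OX XOY OX OF XOY XOF XOY OF; concatenated:

OFXOYXOFXOYOFXOYOXOFXOYXOFOFXOYOXXOYOXOFXOYXOFXOYOF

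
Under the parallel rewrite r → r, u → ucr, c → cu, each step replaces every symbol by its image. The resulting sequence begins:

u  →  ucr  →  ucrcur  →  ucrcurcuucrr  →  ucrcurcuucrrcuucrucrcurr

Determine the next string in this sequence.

φ(ucrcurcuucrrcuucrucrcurr) expands symbol-by-symbol to ucr cu r cu ucr r cu ucr ucr cu r r cu ucr ucr cu r ucr cu r cu ucr r r; joining the 24 pieces gives the next term.

ucrcurcuucrrcuucrucrcurrcuucrucrcurucrcurcuucrrr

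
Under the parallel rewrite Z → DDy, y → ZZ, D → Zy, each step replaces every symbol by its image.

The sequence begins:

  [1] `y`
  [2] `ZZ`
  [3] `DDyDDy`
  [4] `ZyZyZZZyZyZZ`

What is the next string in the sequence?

Rewriting each symbol of ZyZyZZZyZyZZ: Z→DDy, y→ZZ, Z→DDy, y→ZZ, Z→DDy, Z→DDy, Z→DDy, y→ZZ, Z→DDy, y→ZZ, Z→DDy, Z→DDy, which concatenates to DDy ZZ DDy ZZ DDy DDy DDy ZZ DDy ZZ DDy DDy.

DDyZZDDyZZDDyDDyDDyZZDDyZZDDyDDy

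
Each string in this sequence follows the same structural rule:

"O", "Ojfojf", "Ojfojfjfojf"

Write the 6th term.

Every step adds jfojf to the end: s(k+1) = s(k)·jfojf.
From Ojfojfjfojf, 3 further steps: Ojfojfjfojf → Ojfojfjfojfjfojf → Ojfojfjfojfjfojfjfojf → (answer).

Ojfojfjfojfjfojfjfojfjfojf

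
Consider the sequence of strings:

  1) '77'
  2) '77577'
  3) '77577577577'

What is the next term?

77577577577577577577577

Every step duplicates the string with '5' between the halves.
One more doubling of 77577577577 gives the answer.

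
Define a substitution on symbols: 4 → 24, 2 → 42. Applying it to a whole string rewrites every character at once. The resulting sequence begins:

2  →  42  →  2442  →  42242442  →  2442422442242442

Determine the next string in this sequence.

Rewriting the 16 symbols of 2442422442242442 one by one yields 42 24 24 42 24 42 42 24 24 42 42 24 42 24 24 42; concatenated:

42242442244242242442422442242442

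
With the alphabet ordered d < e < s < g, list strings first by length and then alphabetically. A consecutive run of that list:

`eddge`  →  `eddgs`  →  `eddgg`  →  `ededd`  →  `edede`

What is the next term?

ededs

The successor of edede increments the rightmost position that isn't already g and resets every position after it to d.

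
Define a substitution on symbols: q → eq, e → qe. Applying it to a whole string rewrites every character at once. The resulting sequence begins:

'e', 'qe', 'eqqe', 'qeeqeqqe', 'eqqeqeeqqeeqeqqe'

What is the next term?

Replace each of the 16 characters of eqqeqeeqqeeqeqqe in place — qe eq eq qe eq qe qe eq eq qe qe eq qe eq eq qe — and concatenate.

qeeqeqqeeqqeqeeqeqqeqeeqqeeqeqqe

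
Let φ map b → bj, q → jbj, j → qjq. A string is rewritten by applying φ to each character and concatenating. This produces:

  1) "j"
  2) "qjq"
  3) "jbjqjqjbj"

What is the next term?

qjqbjqjqjbjqjqjbjqjqbjqjq

Expanding jbjqjqjbj: j→qjq, b→bj, j→qjq, q→jbj, j→qjq, q→jbj, j→qjq, b→bj, j→qjq. Concatenated: qjq bj qjq jbj qjq jbj qjq bj qjq.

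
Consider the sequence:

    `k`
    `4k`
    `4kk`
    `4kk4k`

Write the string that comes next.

4kk4k4kk

Each term (from the third on) is the previous term followed by the one before it: term 3 = 4k·k = 4kk.
Continuing: 4kk4k · 4kk gives term 5.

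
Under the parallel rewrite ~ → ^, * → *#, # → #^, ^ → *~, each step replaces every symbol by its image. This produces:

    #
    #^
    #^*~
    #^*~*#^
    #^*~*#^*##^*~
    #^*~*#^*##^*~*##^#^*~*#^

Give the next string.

φ(#^*~*#^*##^*~*##^#^*~*#^) expands symbol-by-symbol to #^ *~ *# ^ *# #^ *~ *# #^ #^ *~ *# ^ *# #^ #^ *~ #^ *~ *# ^ *# #^ *~; joining the 24 pieces gives the next term.

#^*~*#^*##^*~*##^#^*~*#^*##^#^*~#^*~*#^*##^*~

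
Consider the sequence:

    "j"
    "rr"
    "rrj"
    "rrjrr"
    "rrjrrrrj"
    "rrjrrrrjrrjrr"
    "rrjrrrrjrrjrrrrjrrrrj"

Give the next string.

This is a Fibonacci-style word recurrence s(k) = s(k−1)·s(k−2): e.g. rr·j = rrj.
The next term joins rrjrrrrjrrjrrrrjrrrrj and rrjrrrrjrrjrr.

rrjrrrrjrrjrrrrjrrrrjrrjrrrrjrrjrr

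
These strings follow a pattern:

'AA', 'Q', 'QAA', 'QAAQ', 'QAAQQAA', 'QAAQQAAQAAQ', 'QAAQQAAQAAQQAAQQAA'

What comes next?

From term 3 onward, concatenate the last term with the second-to-last: Q·AA = QAA, QAA·Q = QAAQ, …
So term 8 is QAAQQAAQAAQQAAQQAA·QAAQQAAQAAQ.

QAAQQAAQAAQQAAQQAAQAAQQAAQAAQ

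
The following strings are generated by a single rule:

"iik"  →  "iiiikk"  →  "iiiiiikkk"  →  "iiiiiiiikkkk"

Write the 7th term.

Term n consists of 2n i's, followed by n k's (n = 1, 2, …).
At n = 7 the blocks have lengths 14, 7.

iiiiiiiiiiiiiikkkkkkk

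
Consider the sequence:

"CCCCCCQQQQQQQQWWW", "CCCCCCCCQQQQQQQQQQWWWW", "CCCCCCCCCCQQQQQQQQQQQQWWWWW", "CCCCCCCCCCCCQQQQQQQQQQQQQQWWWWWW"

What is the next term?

CCCCCCCCCCCCCCQQQQQQQQQQQQQQQQWWWWWWW

Term n consists of 2n C's, followed by 2n+2 Q's, followed by n W's, where the shown terms are n = 3, 4, 5, 6.
At n = 7 the blocks have lengths 14, 16, 7.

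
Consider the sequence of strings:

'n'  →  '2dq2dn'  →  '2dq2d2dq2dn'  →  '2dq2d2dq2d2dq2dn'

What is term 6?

Every step adds 2dq2d at the front: s(k+1) = 2dq2d·s(k).
From 2dq2d2dq2d2dq2dn, 2 further steps: 2dq2d2dq2d2dq2dn → 2dq2d2dq2d2dq2d2dq2dn → (answer).

2dq2d2dq2d2dq2d2dq2d2dq2dn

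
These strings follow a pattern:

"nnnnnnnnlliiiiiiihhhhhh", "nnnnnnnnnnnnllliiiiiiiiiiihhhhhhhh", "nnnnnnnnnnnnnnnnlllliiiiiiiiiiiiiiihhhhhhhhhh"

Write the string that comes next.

Term n consists of 4n n's, followed by n l's, followed by 4n-1 i's, followed by 2n+2 h's, where the shown terms are n = 2, 3, 4.
For the next term, n = 5, so the run lengths are 20, 5, 19, 12.

nnnnnnnnnnnnnnnnnnnnllllliiiiiiiiiiiiiiiiiiihhhhhhhhhhhh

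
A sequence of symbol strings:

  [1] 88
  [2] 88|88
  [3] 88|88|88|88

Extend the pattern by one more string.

Each string is two copies of the previous one joined by '|'.
Doubling 88|88|88|88 with '|' between the halves:

88|88|88|88|88|88|88|88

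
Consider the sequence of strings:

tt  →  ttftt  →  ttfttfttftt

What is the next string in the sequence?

ttfttfttfttfttfttfttftt

s(k+1) = s(k)·f·s(k) — each term doubles the last with 'f' between the halves.
So the next term is two copies of ttfttfttftt with 'f' between the halves.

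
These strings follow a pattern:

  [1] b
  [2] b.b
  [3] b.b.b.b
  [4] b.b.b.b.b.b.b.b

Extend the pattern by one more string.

b.b.b.b.b.b.b.b.b.b.b.b.b.b.b.b

Each string is two copies of the previous one joined by '.'.
So the next term is two copies of b.b.b.b.b.b.b.b with '.' between the halves.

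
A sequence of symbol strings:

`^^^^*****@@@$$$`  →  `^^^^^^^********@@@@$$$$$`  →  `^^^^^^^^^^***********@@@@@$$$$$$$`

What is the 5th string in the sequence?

Reading off run lengths: ^ runs 4, 7, 10; * runs 5, 8, 11; @ runs 3, 4, 5; $ runs 3, 5, 7 — each is linear in n (n = 1, 2, …).
At n = 5 the blocks have lengths 16, 17, 7, 11.

^^^^^^^^^^^^^^^^*****************@@@@@@@$$$$$$$$$$$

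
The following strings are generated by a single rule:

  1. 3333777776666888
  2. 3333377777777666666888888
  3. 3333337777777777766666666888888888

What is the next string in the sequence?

Reading off run lengths: 3 runs 4, 5, 6; 7 runs 5, 8, 11; 6 runs 4, 6, 8; 8 runs 3, 6, 9 — each is linear in n (n = 1, 2, …).
Setting n = 4 gives 7, 14, 10, 12 characters in each block.

3333333777777777777776666666666888888888888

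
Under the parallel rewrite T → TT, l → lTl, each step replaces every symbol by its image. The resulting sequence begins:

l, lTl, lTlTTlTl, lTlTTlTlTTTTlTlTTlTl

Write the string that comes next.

φ(lTlTTlTlTTTTlTlTTlTl) expands symbol-by-symbol to lTl TT lTl TT TT lTl TT lTl TT TT TT TT lTl TT lTl TT TT lTl TT lTl; joining the 20 pieces gives the next term.

lTlTTlTlTTTTlTlTTlTlTTTTTTTTlTlTTlTlTTTTlTlTTlTl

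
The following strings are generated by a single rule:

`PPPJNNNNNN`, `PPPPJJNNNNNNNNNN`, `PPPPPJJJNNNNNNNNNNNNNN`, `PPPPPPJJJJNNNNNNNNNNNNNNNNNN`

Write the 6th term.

PPPPPPPPJJJJJJNNNNNNNNNNNNNNNNNNNNNNNNNN

The n-th term is n+2 P's then n J's then 4n+2 N's (n = 1, 2, …).
Setting n = 6 gives 8, 6, 26 characters in each block.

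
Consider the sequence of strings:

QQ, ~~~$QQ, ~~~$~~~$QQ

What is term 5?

~~~$~~~$~~~$~~~$QQ

Every step adds ~~~$ at the front: s(k+1) = ~~~$·s(k).
From ~~~$~~~$QQ, 2 further steps: ~~~$~~~$QQ → ~~~$~~~$~~~$QQ → (answer).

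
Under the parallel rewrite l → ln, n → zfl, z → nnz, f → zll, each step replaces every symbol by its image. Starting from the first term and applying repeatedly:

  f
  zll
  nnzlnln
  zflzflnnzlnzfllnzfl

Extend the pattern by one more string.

nnzzlllnnnzzlllnzflzflnnzlnzflnnzzlllnlnzflnnzzllln

Replace each of the 19 characters of zflzflnnzlnzfllnzfl in place — nnz zll ln nnz zll ln zfl zfl nnz ln zfl nnz zll ln ln zfl nnz zll ln — and concatenate.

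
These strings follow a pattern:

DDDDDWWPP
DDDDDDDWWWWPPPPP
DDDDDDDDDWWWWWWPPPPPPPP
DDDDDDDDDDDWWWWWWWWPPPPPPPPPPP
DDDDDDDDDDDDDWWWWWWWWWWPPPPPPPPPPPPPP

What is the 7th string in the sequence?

Each string has the form D^{2n+3} W^{2n} P^{3n-1} (n = 1, 2, …).
At n = 7 the blocks have lengths 17, 14, 20.

DDDDDDDDDDDDDDDDDWWWWWWWWWWWWWWPPPPPPPPPPPPPPPPPPPP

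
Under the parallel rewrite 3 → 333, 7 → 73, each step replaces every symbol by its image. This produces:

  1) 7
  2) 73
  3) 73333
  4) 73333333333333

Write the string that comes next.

Applying the rule to each of the 14 symbols of 73333333333333 gives the pieces 73 333 333 333 333 333 333 333 333 333 333 333 333 333, which concatenate to the answer.

73333333333333333333333333333333333333333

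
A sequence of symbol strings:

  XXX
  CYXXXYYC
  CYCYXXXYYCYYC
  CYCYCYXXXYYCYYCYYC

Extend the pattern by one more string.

CYCYCYCYXXXYYCYYCYYCYYC

Each term wraps the previous one in CY on the left and YYC on the right.
One more step from CYCYCYXXXYYCYYCYYC gives the answer.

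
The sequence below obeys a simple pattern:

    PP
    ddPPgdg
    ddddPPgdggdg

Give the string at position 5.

ddddddddPPgdggdggdggdg

Each term wraps the previous one in dd on the left and gdg on the right.
From ddddPPgdggdg, 2 further steps: ddddPPgdggdg → ddddddPPgdggdggdg → (answer).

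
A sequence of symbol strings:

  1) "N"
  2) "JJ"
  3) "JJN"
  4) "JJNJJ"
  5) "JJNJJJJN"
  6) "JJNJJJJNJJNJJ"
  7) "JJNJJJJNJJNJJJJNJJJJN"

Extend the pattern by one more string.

JJNJJJJNJJNJJJJNJJJJNJJNJJJJNJJNJJ

From term 3 onward, concatenate the last term with the second-to-last: JJ·N = JJN, JJN·JJ = JJNJJ, …
Continuing: JJNJJJJNJJNJJJJNJJJJN · JJNJJJJNJJNJJ gives term 8.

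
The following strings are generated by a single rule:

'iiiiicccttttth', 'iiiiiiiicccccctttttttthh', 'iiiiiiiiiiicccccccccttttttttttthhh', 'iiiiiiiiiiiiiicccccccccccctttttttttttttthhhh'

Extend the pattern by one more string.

iiiiiiiiiiiiiiiiicccccccccccccccttttttttttttttttthhhhh

Term n consists of 3n+2 i's, followed by 3n c's, followed by 3n+2 t's, followed by n h's (n = 1, 2, …).
For the next term, n = 5, so the run lengths are 17, 15, 17, 5.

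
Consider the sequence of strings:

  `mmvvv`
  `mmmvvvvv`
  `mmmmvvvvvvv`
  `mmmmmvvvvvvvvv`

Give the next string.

Term n consists of n+1 m's, followed by 2n+1 v's (n = 1, 2, …).
For the next term, n = 5, so the run lengths are 6, 11.

mmmmmmvvvvvvvvvvv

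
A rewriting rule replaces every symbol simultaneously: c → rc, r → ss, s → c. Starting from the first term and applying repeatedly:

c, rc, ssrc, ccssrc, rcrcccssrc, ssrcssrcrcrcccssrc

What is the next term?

ccssrcccssrcssrcssrcrcrcccssrc

Applying the rule to each of the 18 symbols of ssrcssrcrcrcccssrc gives the pieces c c ss rc c c ss rc ss rc ss rc rc rc c c ss rc, which concatenate to the answer.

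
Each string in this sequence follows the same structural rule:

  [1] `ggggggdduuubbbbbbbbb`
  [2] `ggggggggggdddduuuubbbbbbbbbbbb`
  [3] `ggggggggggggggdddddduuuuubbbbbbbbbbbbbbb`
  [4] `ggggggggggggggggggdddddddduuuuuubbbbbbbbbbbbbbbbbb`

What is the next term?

ggggggggggggggggggggggdddddddddduuuuuuubbbbbbbbbbbbbbbbbbbbb

Reading off run lengths: g runs 6, 10, 14, 18; d runs 2, 4, 6, 8; u runs 3, 4, 5, 6; b runs 9, 12, 15, 18 — each is linear in n, where the shown terms are n = 2, 3, 4, 5.
Setting n = 6 gives 22, 10, 7, 21 characters in each block.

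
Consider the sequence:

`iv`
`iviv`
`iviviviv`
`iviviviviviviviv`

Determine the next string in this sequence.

Each string is two copies of the previous one concatenated.
So the next term is two copies of iviviviviviviviv.

iviviviviviviviviviviviviviviviv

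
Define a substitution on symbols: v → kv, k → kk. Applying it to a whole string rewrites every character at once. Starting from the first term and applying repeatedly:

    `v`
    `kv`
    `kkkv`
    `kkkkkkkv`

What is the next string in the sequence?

kkkkkkkkkkkkkkkv

Rewriting each symbol of kkkkkkkv: k→kk, k→kk, k→kk, k→kk, k→kk, k→kk, k→kk, v→kv, which concatenates to kk kk kk kk kk kk kk kv.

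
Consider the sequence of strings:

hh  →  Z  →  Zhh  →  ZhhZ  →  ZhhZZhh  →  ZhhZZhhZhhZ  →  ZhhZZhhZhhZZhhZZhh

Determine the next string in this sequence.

ZhhZZhhZhhZZhhZZhhZhhZZhhZhhZ

This is a Fibonacci-style word recurrence s(k) = s(k−1)·s(k−2): e.g. Z·hh = Zhh.
Continuing: ZhhZZhhZhhZZhhZZhh · ZhhZZhhZhhZ gives term 8.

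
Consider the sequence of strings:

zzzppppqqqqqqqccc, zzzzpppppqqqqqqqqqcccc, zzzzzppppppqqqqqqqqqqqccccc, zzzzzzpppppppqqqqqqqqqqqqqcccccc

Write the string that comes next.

zzzzzzzppppppppqqqqqqqqqqqqqqqccccccc

The n-th term is n z's then n+1 p's then 2n+1 q's then n c's, where the shown terms are n = 3, 4, 5, 6.
Setting n = 7 gives 7, 8, 15, 7 characters in each block.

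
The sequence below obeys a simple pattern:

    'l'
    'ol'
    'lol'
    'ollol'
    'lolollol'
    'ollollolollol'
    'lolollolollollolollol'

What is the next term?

ollollolollollolollolollollolollol

From term 3 onward, concatenate the second-to-last term with the last: l·ol = lol, ol·lol = ollol, …
The next term joins ollollolollol and lolollolollollolollol.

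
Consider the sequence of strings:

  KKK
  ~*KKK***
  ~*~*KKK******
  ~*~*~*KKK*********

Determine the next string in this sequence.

~*~*~*~*KKK************

Each term wraps the previous one in ~* on the left and *** on the right.
So the next term is ~*·~*~*~*KKK*********·***.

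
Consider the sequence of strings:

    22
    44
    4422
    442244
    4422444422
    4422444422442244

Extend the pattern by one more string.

44224444224422444422444422

From term 3 onward, concatenate the last term with the second-to-last: 44·22 = 4422, 4422·44 = 442244, …
The next term joins 4422444422442244 and 4422444422.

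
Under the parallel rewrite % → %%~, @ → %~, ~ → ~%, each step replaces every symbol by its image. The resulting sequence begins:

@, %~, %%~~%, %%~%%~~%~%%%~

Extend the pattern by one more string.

%%~%%~~%%%~%%~~%~%%%~~%%%~%%~%%~~%

Applying the rule to each of the 13 symbols of %%~%%~~%~%%%~ gives the pieces %%~ %%~ ~% %%~ %%~ ~% ~% %%~ ~% %%~ %%~ %%~ ~%, which concatenate to the answer.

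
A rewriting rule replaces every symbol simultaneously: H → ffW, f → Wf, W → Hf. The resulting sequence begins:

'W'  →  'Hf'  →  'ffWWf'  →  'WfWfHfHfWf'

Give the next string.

HfWfHfWfffWWfffWWfHfWf

Expanding WfWfHfHfWf: W→Hf, f→Wf, W→Hf, f→Wf, H→ffW, f→Wf, H→ffW, f→Wf, W→Hf, f→Wf. Concatenated: Hf Wf Hf Wf ffW Wf ffW Wf Hf Wf.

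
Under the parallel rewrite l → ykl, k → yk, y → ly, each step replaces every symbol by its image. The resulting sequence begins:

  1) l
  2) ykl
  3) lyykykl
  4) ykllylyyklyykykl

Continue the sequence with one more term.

Rewriting the 16 symbols of ykllylyyklyykykl one by one yields ly yk ykl ykl ly ykl ly ly yk ykl ly ly yk ly yk ykl; concatenated:

lyykyklykllyykllylyykykllylyyklyykykl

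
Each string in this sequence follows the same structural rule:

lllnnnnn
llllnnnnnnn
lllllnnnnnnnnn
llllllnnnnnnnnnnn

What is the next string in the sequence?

Each string has the form l^{n+1} n^{2n+1}, where the shown terms are n = 2, 3, 4, 5.
For the next term, n = 6, so the run lengths are 7, 13.

lllllllnnnnnnnnnnnnn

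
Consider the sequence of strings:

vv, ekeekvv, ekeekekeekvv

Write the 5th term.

Every step adds ekeek at the front: s(k+1) = ekeek·s(k).
From ekeekekeekvv, 2 further steps: ekeekekeekvv → ekeekekeekekeekvv → (answer).

ekeekekeekekeekekeekvv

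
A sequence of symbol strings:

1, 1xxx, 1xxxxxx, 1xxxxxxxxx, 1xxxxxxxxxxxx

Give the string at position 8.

1xxxxxxxxxxxxxxxxxxxxx

The strings grow by a fixed suffix xxx each time.
From 1xxxxxxxxxxxx, 3 further steps: 1xxxxxxxxxxxx → 1xxxxxxxxxxxxxxx → 1xxxxxxxxxxxxxxxxxx → (answer).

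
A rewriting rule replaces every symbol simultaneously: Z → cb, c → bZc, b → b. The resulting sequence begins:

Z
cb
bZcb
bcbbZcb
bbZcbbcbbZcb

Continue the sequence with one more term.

bbcbbZcbbbZcbbcbbZcb

Expanding bbZcbbcbbZcb: b→b, b→b, Z→cb, c→bZc, b→b, b→b, c→bZc, b→b, b→b, Z→cb, c→bZc, b→b. Concatenated: b b cb bZc b b bZc b b cb bZc b.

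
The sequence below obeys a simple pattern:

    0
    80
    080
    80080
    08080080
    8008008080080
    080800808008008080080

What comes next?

This is a Fibonacci-style word recurrence s(k) = s(k−2)·s(k−1): e.g. 0·80 = 080.
So term 8 is 8008008080080·080800808008008080080.

8008008080080080800808008008080080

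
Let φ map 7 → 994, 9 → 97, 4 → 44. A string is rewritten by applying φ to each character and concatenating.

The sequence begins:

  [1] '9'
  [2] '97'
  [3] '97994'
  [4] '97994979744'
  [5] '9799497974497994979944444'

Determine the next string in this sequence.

Rewriting the 25 symbols of 9799497974497994979944444 one by one yields 97 994 97 97 44 97 994 97 994 44 44 97 994 97 97 44 97 994 97 97 44 44 44 44 44; concatenated:

9799497974497994979944444979949797449799497974444444444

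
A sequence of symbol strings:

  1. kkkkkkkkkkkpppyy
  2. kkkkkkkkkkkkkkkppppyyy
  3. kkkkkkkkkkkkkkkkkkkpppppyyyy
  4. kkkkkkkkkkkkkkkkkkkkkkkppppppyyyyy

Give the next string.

The n-th term is 4n+3 k's then n+1 p's then n y's, where the shown terms are n = 2, 3, 4, 5.
At n = 6 the blocks have lengths 27, 7, 6.

kkkkkkkkkkkkkkkkkkkkkkkkkkkpppppppyyyyyy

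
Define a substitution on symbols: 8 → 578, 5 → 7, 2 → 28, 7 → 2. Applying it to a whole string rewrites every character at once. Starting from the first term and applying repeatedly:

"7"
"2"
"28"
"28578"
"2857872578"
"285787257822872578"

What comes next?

φ(285787257822872578) expands symbol-by-symbol to 28 578 7 2 578 2 28 7 2 578 28 28 578 2 28 7 2 578; joining the 18 pieces gives the next term.

285787257822872578282857822872578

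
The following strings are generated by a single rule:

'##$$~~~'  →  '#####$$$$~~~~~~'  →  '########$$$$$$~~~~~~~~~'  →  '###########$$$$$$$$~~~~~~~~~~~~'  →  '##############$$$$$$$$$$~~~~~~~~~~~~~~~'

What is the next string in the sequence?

Reading off run lengths: # runs 2, 5, 8, 11, 14; $ runs 2, 4, 6, 8, 10; ~ runs 3, 6, 9, 12, 15 — each is linear in n (n = 1, 2, …).
At n = 6 the blocks have lengths 17, 12, 18.

#################$$$$$$$$$$$$~~~~~~~~~~~~~~~~~~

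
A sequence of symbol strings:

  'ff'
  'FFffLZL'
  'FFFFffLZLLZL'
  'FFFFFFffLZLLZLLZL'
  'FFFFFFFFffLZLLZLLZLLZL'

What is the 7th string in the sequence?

FFFFFFFFFFFFffLZLLZLLZLLZLLZLLZL

s(k+1) = FF·s(k)·LZL, so each term gains FF as a prefix and LZL as a suffix.
From FFFFFFFFffLZLLZLLZLLZL, 2 further steps: FFFFFFFFffLZLLZLLZLLZL → FFFFFFFFFFffLZLLZLLZLLZLLZL → (answer).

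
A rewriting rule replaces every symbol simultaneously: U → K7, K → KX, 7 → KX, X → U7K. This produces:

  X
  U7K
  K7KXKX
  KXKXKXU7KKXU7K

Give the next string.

KXU7KKXU7KKXU7KK7KXKXKXU7KK7KXKX

Applying the rule to each of the 14 symbols of KXKXKXU7KKXU7K gives the pieces KX U7K KX U7K KX U7K K7 KX KX KX U7K K7 KX KX, which concatenate to the answer.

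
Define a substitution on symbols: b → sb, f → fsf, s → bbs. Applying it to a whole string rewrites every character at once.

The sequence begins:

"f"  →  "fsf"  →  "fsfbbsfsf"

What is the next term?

fsfbbsfsfsbsbbbsfsfbbsfsf

Apply φ to fsfbbsfsf symbol by symbol: f→fsf, s→bbs, f→fsf, b→sb, b→sb, s→bbs, f→fsf, s→bbs, f→fsf; joined: fsf bbs fsf sb sb bbs fsf bbs fsf.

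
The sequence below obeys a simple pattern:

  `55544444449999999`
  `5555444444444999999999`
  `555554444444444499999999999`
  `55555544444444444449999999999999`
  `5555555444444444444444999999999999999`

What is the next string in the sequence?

555555554444444444444444499999999999999999

Reading off run lengths: 5 runs 3, 4, 5, 6, 7; 4 runs 7, 9, 11, 13, 15; 9 runs 7, 9, 11, 13, 15 — each is linear in n, where the shown terms are n = 2, 3, 4, 5, 6.
For the next term, n = 7, so the run lengths are 8, 17, 17.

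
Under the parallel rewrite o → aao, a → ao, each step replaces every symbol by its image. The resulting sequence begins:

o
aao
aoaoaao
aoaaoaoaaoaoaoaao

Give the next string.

Applying the rule to each of the 17 symbols of aoaaoaoaaoaoaoaao gives the pieces ao aao ao ao aao ao aao ao ao aao ao aao ao aao ao ao aao, which concatenate to the answer.

aoaaoaoaoaaoaoaaoaoaoaaoaoaaoaoaaoaoaoaao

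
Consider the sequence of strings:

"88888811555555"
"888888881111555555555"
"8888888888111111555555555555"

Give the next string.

88888888888811111111555555555555555

Each string has the form 8^{2n+2} 1^{2n-2} 5^{3n}, where the shown terms are n = 2, 3, 4.
At n = 5 the blocks have lengths 12, 8, 15.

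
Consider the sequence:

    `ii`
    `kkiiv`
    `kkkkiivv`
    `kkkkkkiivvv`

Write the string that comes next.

kkkkkkkkiivvvv

s(k+1) = kk·s(k)·v, so each term gains kk as a prefix and v as a suffix.
One more step from kkkkkkiivvv gives the answer.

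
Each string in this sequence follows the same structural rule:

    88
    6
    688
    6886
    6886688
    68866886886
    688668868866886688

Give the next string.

68866886886688668868866886886

From term 3 onward, concatenate the last term with the second-to-last: 6·88 = 688, 688·6 = 6886, …
The next term joins 688668868866886688 and 68866886886.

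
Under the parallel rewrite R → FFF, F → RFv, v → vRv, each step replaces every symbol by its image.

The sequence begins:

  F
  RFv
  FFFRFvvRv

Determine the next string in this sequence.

Apply φ to FFFRFvvRv symbol by symbol: F→RFv, F→RFv, F→RFv, R→FFF, F→RFv, v→vRv, v→vRv, R→FFF, v→vRv; joined: RFv RFv RFv FFF RFv vRv vRv FFF vRv.

RFvRFvRFvFFFRFvvRvvRvFFFvRv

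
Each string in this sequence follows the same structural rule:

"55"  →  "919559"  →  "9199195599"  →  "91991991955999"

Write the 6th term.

9199199199199195599999

s(k+1) = 919·s(k)·9, so each term gains 919 as a prefix and 9 as a suffix.
From 91991991955999, 2 further steps: 91991991955999 → 919919919919559999 → (answer).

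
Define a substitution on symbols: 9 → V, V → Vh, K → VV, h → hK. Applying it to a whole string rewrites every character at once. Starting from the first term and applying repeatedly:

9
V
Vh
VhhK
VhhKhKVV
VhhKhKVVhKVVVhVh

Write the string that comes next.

VhhKhKVVhKVVVhVhhKVVVhVhVhhKVhhK

φ(VhhKhKVVhKVVVhVh) expands symbol-by-symbol to Vh hK hK VV hK VV Vh Vh hK VV Vh Vh Vh hK Vh hK; joining the 16 pieces gives the next term.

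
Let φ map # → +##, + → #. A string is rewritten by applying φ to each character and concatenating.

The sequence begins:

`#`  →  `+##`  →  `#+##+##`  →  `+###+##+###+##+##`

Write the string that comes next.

Rewriting the 17 symbols of +###+##+###+##+## one by one yields # +## +## +## # +## +## # +## +## +## # +## +## # +## +##; concatenated:

#+##+##+###+##+###+##+##+###+##+###+##+##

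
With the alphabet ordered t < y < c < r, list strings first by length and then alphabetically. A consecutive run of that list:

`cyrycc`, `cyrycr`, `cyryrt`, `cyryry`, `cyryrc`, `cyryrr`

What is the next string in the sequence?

Treat cyryrr as a base-4 numeral over the given alphabet and add one, carrying through any trailing r's.

cyrctt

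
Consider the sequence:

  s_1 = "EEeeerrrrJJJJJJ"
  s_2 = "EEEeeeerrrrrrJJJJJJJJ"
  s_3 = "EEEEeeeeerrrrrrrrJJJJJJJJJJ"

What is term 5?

Each string has the form E^{n} e^{n+1} r^{2n} J^{2n+2}, where the shown terms are n = 2, 3, 4.
Setting n = 6 gives 6, 7, 12, 14 characters in each block.

EEEEEEeeeeeeerrrrrrrrrrrrJJJJJJJJJJJJJJ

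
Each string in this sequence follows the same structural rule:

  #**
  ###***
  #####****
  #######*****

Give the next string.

#########******

Reading off run lengths: # runs 1, 3, 5, 7; * runs 2, 3, 4, 5 — each is linear in n (n = 1, 2, …).
Setting n = 5 gives 9, 6 characters in each block.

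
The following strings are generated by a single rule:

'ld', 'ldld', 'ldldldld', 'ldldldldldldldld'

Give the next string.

Each string is two copies of the previous one concatenated.
Doubling ldldldldldldldld:

ldldldldldldldldldldldldldldldld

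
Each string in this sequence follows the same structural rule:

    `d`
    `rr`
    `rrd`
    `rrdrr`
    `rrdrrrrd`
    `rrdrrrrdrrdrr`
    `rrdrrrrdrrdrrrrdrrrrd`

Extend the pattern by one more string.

From term 3 onward, concatenate the last term with the second-to-last: rr·d = rrd, rrd·rr = rrdrr, …
Continuing: rrdrrrrdrrdrrrrdrrrrd · rrdrrrrdrrdrr gives term 8.

rrdrrrrdrrdrrrrdrrrrdrrdrrrrdrrdrr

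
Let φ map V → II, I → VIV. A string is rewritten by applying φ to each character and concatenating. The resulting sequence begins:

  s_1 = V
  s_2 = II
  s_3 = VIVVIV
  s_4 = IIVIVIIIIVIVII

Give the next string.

Rewriting the 14 symbols of IIVIVIIIIVIVII one by one yields VIV VIV II VIV II VIV VIV VIV VIV II VIV II VIV VIV; concatenated:

VIVVIVIIVIVIIVIVVIVVIVVIVIIVIVIIVIVVIV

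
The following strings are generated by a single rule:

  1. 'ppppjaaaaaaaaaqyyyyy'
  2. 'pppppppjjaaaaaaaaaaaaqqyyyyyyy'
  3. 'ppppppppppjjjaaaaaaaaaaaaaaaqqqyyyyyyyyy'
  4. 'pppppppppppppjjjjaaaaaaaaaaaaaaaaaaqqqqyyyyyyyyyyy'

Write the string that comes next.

Reading off run lengths: p runs 4, 7, 10, 13; j runs 1, 2, 3, 4; a runs 9, 12, 15, 18; q runs 1, 2, 3, 4; y runs 5, 7, 9, 11 — each is linear in n, where the shown terms are n = 2, 3, 4, 5.
At n = 6 the blocks have lengths 16, 5, 21, 5, 13.

ppppppppppppppppjjjjjaaaaaaaaaaaaaaaaaaaaaqqqqqyyyyyyyyyyyyy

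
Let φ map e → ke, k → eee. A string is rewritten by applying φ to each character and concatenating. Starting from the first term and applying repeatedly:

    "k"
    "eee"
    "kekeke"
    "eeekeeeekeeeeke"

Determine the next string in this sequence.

kekekeeeekekekekeeeekekekekeeeeke

Applying the rule to each of the 15 symbols of eeekeeeekeeeeke gives the pieces ke ke ke eee ke ke ke ke eee ke ke ke ke eee ke, which concatenate to the answer.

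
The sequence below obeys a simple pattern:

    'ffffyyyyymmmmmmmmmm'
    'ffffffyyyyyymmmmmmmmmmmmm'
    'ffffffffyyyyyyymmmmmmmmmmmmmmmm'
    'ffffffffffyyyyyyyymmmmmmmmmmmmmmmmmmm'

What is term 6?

ffffffffffffffyyyyyyyyyymmmmmmmmmmmmmmmmmmmmmmmmm

Reading off run lengths: f runs 4, 6, 8, 10; y runs 5, 6, 7, 8; m runs 10, 13, 16, 19 — each is linear in n, where the shown terms are n = 3, 4, 5, 6.
Setting n = 8 gives 14, 10, 25 characters in each block.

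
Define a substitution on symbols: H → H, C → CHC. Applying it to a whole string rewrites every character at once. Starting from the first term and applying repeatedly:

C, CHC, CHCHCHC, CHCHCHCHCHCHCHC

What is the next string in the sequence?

CHCHCHCHCHCHCHCHCHCHCHCHCHCHCHC

Applying the rule to each of the 15 symbols of CHCHCHCHCHCHCHC gives the pieces CHC H CHC H CHC H CHC H CHC H CHC H CHC H CHC, which concatenate to the answer.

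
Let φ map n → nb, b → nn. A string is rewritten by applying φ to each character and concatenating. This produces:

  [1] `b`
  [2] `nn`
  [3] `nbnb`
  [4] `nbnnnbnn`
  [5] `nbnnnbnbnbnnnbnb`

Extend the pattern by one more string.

Rewriting the 16 symbols of nbnnnbnbnbnnnbnb one by one yields nb nn nb nb nb nn nb nn nb nn nb nb nb nn nb nn; concatenated:

nbnnnbnbnbnnnbnnnbnnnbnbnbnnnbnn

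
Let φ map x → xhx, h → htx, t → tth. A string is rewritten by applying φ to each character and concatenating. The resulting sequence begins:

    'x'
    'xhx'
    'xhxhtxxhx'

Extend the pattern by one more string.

xhxhtxxhxhtxtthxhxxhxhtxxhx

Apply φ to xhxhtxxhx symbol by symbol: x→xhx, h→htx, x→xhx, h→htx, t→tth, x→xhx, x→xhx, h→htx, x→xhx; joined: xhx htx xhx htx tth xhx xhx htx xhx.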